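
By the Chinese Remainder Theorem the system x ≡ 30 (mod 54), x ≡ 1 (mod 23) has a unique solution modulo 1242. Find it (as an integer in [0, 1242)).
x ≡ 300 (mod 1242); the representative in [0, 1242) is 300

The moduli 54, 23 are pairwise coprime, so by the CRT there is a unique solution mod 54·23 = 1242.
Solve by successive substitution. Start with x ≡ 30 (mod 54).
  Combine with x ≡ 1 (mod 23): write x = 30 + 54·t and require 30 + 54·t ≡ 1 (mod 23), i.e. 54·t ≡ 1 − 30 ≡ 17 (mod 23). Since 54^(−1) ≡ 3 (mod 23) (54 ≡ 8 (mod 23)), t ≡ 3·17 ≡ 5 (mod 23). So x ≡ 30 + 54·5 = 300 (mod 1242).
Unique solution in [0, 1242): x = 300.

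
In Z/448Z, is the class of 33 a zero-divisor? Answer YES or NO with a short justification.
NO

gcd(33, 448) = 1, so 33 is a unit in Z/448Z (it has a multiplicative inverse). A unit cannot be a zero-divisor: if 33·b ≡ 0 then multiplying both sides by 33^(−1) gives b ≡ 0. So 33 is not a zero-divisor.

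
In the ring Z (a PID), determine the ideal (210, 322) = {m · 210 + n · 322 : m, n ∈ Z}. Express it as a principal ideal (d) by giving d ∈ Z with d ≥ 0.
(210, 322) = (14); d = 14

In the PID Z, (a, b) is generated by gcd(a, b). Compute gcd(322, 210) with the extended Euclidean algorithm, tracking rows (r, s, t) with s·322 + t·210 = r:
  row A: (322, 1, 0)   [1·322 + 0·210 = 322]
  row B: (210, 0, 1)   [0·322 + 1·210 = 210]
  322 = 1·210 + 112   → row C = row A − 1·row B = (112, 1, −1)   [check: 1·322 − 1·210 = 112]
  210 = 1·112 + 98   → row D = row B − 1·row C = (98, −1, 2)   [check: −1·322 + 2·210 = 98]
  112 = 1·98 + 14   → row E = row C − 1·row D = (14, 2, −3)   [check: 2·322 − 3·210 = 14]
  98 = 7·14 + 0   → remainder 0, stop. gcd = 14 (last nonzero row E).
So gcd(210, 322) = 14, with Bézout identity 2·322 − 3·210 = 14. Containment (⊇): the Bézout identity exhibits 14 as an element of (210, 322), giving (14) ⊆ (210, 322). Containment (⊆): since 14 | 210 and 14 | 322 (210 = 14·15, 322 = 14·23), every Z-linear combination of 210 and 322 is divisible by 14, so (210, 322) ⊆ (14). Therefore (210, 322) = (14), d = 14.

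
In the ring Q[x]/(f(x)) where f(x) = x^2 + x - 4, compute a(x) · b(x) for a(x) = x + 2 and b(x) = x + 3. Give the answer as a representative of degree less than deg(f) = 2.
a · b ≡ 4·x + 10 (mod f(x))

First multiply in Q[x] without reducing: a · b = x^2 + 5·x + 6. Now divide by f(x) = x^2 + x - 4, eliminating the leading term at each step:
  leading term x^2: subtract (1)·f(x) = x^2 + x - 4, leaving 4·x + 10
The degree is now < 2, so this is the remainder. Hence a · b ≡ 4·x + 10 in Q[x]/(f).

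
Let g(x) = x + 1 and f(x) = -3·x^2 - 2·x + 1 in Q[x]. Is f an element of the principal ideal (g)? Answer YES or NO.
YES

In Q[x] the ideal (g) consists of all multiples of g, so f ∈ (g) iff g | f, i.e. iff the remainder of f on division by g is 0. Divide f by g (g is monic, so eliminate the leading term of the running remainder at each step):
  leading term -3·x^2: subtract (-3·x)·g(x) = -3·x^2 - 3·x, leaving x + 1
  leading term x: subtract (1)·g(x) = x + 1, leaving 0
The remainder is 0, so f(x) = g(x) · h(x) with h(x) = 1 - 3·x. Hence g | f, i.e. f ∈ (g).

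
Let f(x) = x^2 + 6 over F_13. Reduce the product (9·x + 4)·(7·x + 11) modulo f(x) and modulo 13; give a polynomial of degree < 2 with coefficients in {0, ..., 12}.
a · b ≡ 10·x + 4 (mod f(x))

Multiply as integer polynomials: a · b = 63·x^2 + 127·x + 44. Reducing coefficients mod 13: a · b ≡ 11·x^2 + 10·x + 5. Now divide by f(x) = x^2 + 6 in F_13[x], eliminating the leading term at each step:
  leading term 11·x^2: subtract (11)·f(x) = 11·x^2 + 1, leaving 10·x + 4 (coefficients mod 13)
The degree is now < 2, so this is the remainder. Hence a · b ≡ 10·x + 4 in F_13[x]/(f).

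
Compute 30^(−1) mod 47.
Apply the extended Euclidean algorithm to (47, 30), tracking rows (r, s, t) with s·47 + t·30 = r. Each division r_prev = q·r_cur + r_new produces the new row as (previous row) − q·(current row):
  row A: (47, 1, 0)   [1·47 + 0·30 = 47]
  row B: (30, 0, 1)   [0·47 + 1·30 = 30]
  47 = 1·30 + 17   → row C = row A − 1·row B = (17, 1, −1)   [check: 1·47 − 1·30 = 17]
  30 = 1·17 + 13   → row D = row B − 1·row C = (13, −1, 2)   [check: −1·47 + 2·30 = 13]
  17 = 1·13 + 4   → row E = row C − 1·row D = (4, 2, −3)   [check: 2·47 − 3·30 = 4]
  13 = 3·4 + 1   → row F = row D − 3·row E = (1, −7, 11)   [check: −7·47 + 11·30 = 1]
  4 = 4·1 + 0   → remainder 0, stop. gcd = 1 (last nonzero row F).
The gcd is 1, so 30 is invertible mod 47. The last nonzero row gives −7·47 + 11·30 = 1, so t = 11. So 30^(−1) ≡ 11 (mod 47). Verify: 30 · 11 = 330 ≡ 1 (mod 47). ✓

Final answer: 30^(−1) ≡ 11 (mod 47)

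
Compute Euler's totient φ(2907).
φ(2907) = 1728

φ is multiplicative, with φ(p^e) = p^e − p^(e−1). Factorise 2907 = 3^2 · 17 · 19. Then
  φ(2907) = (3^2 − 3^1) · (17 − 1) · (19 − 1) = 6 · 16 · 18 = 1728.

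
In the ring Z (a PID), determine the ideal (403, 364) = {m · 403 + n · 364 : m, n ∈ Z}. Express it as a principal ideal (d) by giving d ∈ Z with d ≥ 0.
In the PID Z, (a, b) is generated by gcd(a, b). Compute gcd(403, 364) with the extended Euclidean algorithm, tracking rows (r, s, t) with s·403 + t·364 = r:
  row A: (403, 1, 0)   [1·403 + 0·364 = 403]
  row B: (364, 0, 1)   [0·403 + 1·364 = 364]
  403 = 1·364 + 39   → row C = row A − 1·row B = (39, 1, −1)   [check: 1·403 − 1·364 = 39]
  364 = 9·39 + 13   → row D = row B − 9·row C = (13, −9, 10)   [check: −9·403 + 10·364 = 13]
  39 = 3·13 + 0   → remainder 0, stop. gcd = 13 (last nonzero row D).
So gcd(403, 364) = 13, with Bézout identity −9·403 + 10·364 = 13. Containment (⊇): the Bézout identity exhibits 13 as an element of (403, 364), giving (13) ⊆ (403, 364). Containment (⊆): since 13 | 403 and 13 | 364 (403 = 13·31, 364 = 13·28), every Z-linear combination of 403 and 364 is divisible by 13, so (403, 364) ⊆ (13). Therefore (403, 364) = (13), d = 13.

Final answer: (403, 364) = (13); d = 13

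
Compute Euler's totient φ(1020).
φ is multiplicative, with φ(p^e) = p^e − p^(e−1). Factorise 1020 = 2^2 · 3 · 5 · 17. Then
  φ(1020) = (2^2 − 2^1) · (3 − 1) · (5 − 1) · (17 − 1) = 2 · 2 · 4 · 16 = 256.

Final answer: φ(1020) = 256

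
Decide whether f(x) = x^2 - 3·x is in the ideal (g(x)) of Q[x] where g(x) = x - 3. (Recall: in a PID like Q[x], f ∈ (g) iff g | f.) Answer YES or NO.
YES

In Q[x] the ideal (g) consists of all multiples of g, so f ∈ (g) iff g | f, i.e. iff the remainder of f on division by g is 0. Divide f by g (g is monic, so eliminate the leading term of the running remainder at each step):
  leading term x^2: subtract (x)·g(x) = x^2 - 3·x, leaving 0
The remainder is 0, so f(x) = g(x) · h(x) with h(x) = x. Hence g | f, i.e. f ∈ (g).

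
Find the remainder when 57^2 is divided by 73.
37

Use repeated squaring. Binary(2) = 10. Walk through the bits of the exponent 2 left-to-right: at each bit after the leading one, square the running value, then multiply by 57 if the bit is 1 (always reducing mod 73):
  bit 1 = 1 (leading): start with 57.
  bit 2 = 0: square 57^2 = 3249 ≡ 37 (mod 73).
Final value: 57^2 ≡ 37 (mod 73).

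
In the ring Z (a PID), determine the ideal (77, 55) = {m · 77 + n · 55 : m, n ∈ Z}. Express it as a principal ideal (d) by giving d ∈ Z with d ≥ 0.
(77, 55) = (11); d = 11

In the PID Z, (a, b) is generated by gcd(a, b). Compute gcd(77, 55) with the extended Euclidean algorithm, tracking rows (r, s, t) with s·77 + t·55 = r:
  row A: (77, 1, 0)   [1·77 + 0·55 = 77]
  row B: (55, 0, 1)   [0·77 + 1·55 = 55]
  77 = 1·55 + 22   → row C = row A − 1·row B = (22, 1, −1)   [check: 1·77 − 1·55 = 22]
  55 = 2·22 + 11   → row D = row B − 2·row C = (11, −2, 3)   [check: −2·77 + 3·55 = 11]
  22 = 2·11 + 0   → remainder 0, stop. gcd = 11 (last nonzero row D).
So gcd(77, 55) = 11, with Bézout identity −2·77 + 3·55 = 11. Containment (⊇): the Bézout identity exhibits 11 as an element of (77, 55), giving (11) ⊆ (77, 55). Containment (⊆): since 11 | 77 and 11 | 55 (77 = 11·7, 55 = 11·5), every Z-linear combination of 77 and 55 is divisible by 11, so (77, 55) ⊆ (11). Therefore (77, 55) = (11), d = 11.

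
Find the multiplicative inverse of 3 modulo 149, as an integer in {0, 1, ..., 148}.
3^(−1) ≡ 50 (mod 149)

Apply the extended Euclidean algorithm to (149, 3), tracking rows (r, s, t) with s·149 + t·3 = r. Each division r_prev = q·r_cur + r_new produces the new row as (previous row) − q·(current row):
  row A: (149, 1, 0)   [1·149 + 0·3 = 149]
  row B: (3, 0, 1)   [0·149 + 1·3 = 3]
  149 = 49·3 + 2   → row C = row A − 49·row B = (2, 1, −49)   [check: 1·149 − 49·3 = 2]
  3 = 1·2 + 1   → row D = row B − 1·row C = (1, −1, 50)   [check: −1·149 + 50·3 = 1]
  2 = 2·1 + 0   → remainder 0, stop. gcd = 1 (last nonzero row D).
The gcd is 1, so 3 is invertible mod 149. The last nonzero row gives −1·149 + 50·3 = 1, so t = 50. So 3^(−1) ≡ 50 (mod 149). Verify: 3 · 50 = 150 ≡ 1 (mod 149). ✓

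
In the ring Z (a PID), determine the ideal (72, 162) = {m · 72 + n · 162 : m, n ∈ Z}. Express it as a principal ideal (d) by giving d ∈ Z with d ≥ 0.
(72, 162) = (18); d = 18

In the PID Z, (a, b) is generated by gcd(a, b). Compute gcd(162, 72) with the extended Euclidean algorithm, tracking rows (r, s, t) with s·162 + t·72 = r:
  row A: (162, 1, 0)   [1·162 + 0·72 = 162]
  row B: (72, 0, 1)   [0·162 + 1·72 = 72]
  162 = 2·72 + 18   → row C = row A − 2·row B = (18, 1, −2)   [check: 1·162 − 2·72 = 18]
  72 = 4·18 + 0   → remainder 0, stop. gcd = 18 (last nonzero row C).
So gcd(72, 162) = 18, with Bézout identity 1·162 − 2·72 = 18. Containment (⊇): the Bézout identity exhibits 18 as an element of (72, 162), giving (18) ⊆ (72, 162). Containment (⊆): since 18 | 72 and 18 | 162 (72 = 18·4, 162 = 18·9), every Z-linear combination of 72 and 162 is divisible by 18, so (72, 162) ⊆ (18). Therefore (72, 162) = (18), d = 18.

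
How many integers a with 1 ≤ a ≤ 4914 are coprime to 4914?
The number of a ∈ {1, ..., 4914} with gcd(a, 4914) = 1 is by definition Euler's totient φ(4914). φ is multiplicative, with φ(p^e) = p^e − p^(e−1). Factorise 4914 = 2 · 3^3 · 7 · 13. Then
  φ(4914) = (2 − 1) · (3^3 − 3^2) · (7 − 1) · (13 − 1) = 1 · 18 · 6 · 12 = 1296.
So there are 1296 such integers.

Final answer: 1296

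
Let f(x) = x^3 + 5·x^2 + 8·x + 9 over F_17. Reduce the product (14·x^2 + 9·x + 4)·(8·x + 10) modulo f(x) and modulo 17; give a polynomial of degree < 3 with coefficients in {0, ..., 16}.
Multiply as integer polynomials: a · b = 112·x^3 + 212·x^2 + 122·x + 40. Reducing coefficients mod 17: a · b ≡ 10·x^3 + 8·x^2 + 3·x + 6. Now divide by f(x) = x^3 + 5·x^2 + 8·x + 9 in F_17[x], eliminating the leading term at each step:
  leading term 10·x^3: subtract (10)·f(x) = 10·x^3 + 16·x^2 + 12·x + 5, leaving 9·x^2 + 8·x + 1 (coefficients mod 17)
The degree is now < 3, so this is the remainder. Hence a · b ≡ 9·x^2 + 8·x + 1 in F_17[x]/(f).

Final answer: a · b ≡ 9·x^2 + 8·x + 1 (mod f(x))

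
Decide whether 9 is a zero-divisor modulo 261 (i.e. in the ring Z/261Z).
gcd(9, 261) = 9 > 1, so 9 is not a unit in Z/261Z. In Z/nZ every nonzero non-unit is a zero-divisor: explicitly, take b = 261/gcd = 29 ≠ 0 (mod 261); then 9·29 = 261 = 1·261, i.e. 9·29 ≡ 0 (mod 261). So 9 is a zero-divisor.

Final answer: YES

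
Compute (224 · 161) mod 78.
28

Reduce the factors first: 224 ≡ 68, 161 ≡ 5 (mod 78), so 224 · 161 ≡ 68 · 5 (mod 78). 68 · 5 = 340. Dividing by 78: 340 = 4·78 + 28. So (224 · 161) mod 78 = 28.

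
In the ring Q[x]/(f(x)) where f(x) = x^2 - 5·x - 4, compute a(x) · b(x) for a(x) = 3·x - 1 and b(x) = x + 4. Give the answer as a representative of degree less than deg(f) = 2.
First multiply in Q[x] without reducing: a · b = 3·x^2 + 11·x - 4. Now divide by f(x) = x^2 - 5·x - 4, eliminating the leading term at each step:
  leading term 3·x^2: subtract (3)·f(x) = 3·x^2 - 15·x - 12, leaving 26·x + 8
The degree is now < 2, so this is the remainder. Hence a · b ≡ 26·x + 8 in Q[x]/(f).

Final answer: a · b ≡ 26·x + 8 (mod f(x))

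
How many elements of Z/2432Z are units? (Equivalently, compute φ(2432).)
An element a ∈ Z/2432Z is a unit iff gcd(a, 2432) = 1, so the number of units is φ(2432). φ is multiplicative, with φ(p^e) = p^e − p^(e−1). Factorise 2432 = 2^7 · 19. Then
  φ(2432) = (2^7 − 2^6) · (19 − 1) = 64 · 18 = 1152.

Final answer: Z/2432Z has φ(2432) = 1152 units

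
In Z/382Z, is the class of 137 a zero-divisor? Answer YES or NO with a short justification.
NO

gcd(137, 382) = 1, so 137 is a unit in Z/382Z (it has a multiplicative inverse). A unit cannot be a zero-divisor: if 137·b ≡ 0 then multiplying both sides by 137^(−1) gives b ≡ 0. So 137 is not a zero-divisor.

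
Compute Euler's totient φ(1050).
φ(1050) = 240

φ is multiplicative, with φ(p^e) = p^e − p^(e−1). Factorise 1050 = 2 · 3 · 5^2 · 7. Then
  φ(1050) = (2 − 1) · (3 − 1) · (5^2 − 5^1) · (7 − 1) = 1 · 2 · 20 · 6 = 240.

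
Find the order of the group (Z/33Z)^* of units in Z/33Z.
(Z/33Z)^* consists of the classes a with gcd(a, 33) = 1, so its order is φ(33). φ is multiplicative, with φ(p^e) = p^e − p^(e−1). Factorise 33 = 3 · 11. Then
  φ(33) = (3 − 1) · (11 − 1) = 2 · 10 = 20.
Thus |(Z/33Z)^*| = 20.

Final answer: |(Z/33Z)^*| = 20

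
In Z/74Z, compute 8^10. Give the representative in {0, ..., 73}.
48

Use repeated squaring. Binary(10) = 1010. Walk through the bits of the exponent 10 left-to-right: at each bit after the leading one, square the running value, then multiply by 8 if the bit is 1 (always reducing mod 74):
  bit 1 = 1 (leading): start with 8.
  bit 2 = 0: square 8^2 = 64 (mod 74).
  bit 3 = 1: square 64^2 = 4096 ≡ 26; bit is 1, so multiply 26·8 = 208 ≡ 60 (mod 74).
  bit 4 = 0: square 60^2 = 3600 ≡ 48 (mod 74).
Final value: 8^10 ≡ 48 (mod 74).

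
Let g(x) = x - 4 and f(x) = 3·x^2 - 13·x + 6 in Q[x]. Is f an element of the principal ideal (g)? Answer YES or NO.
NO

In Q[x] the ideal (g) consists of all multiples of g, so f ∈ (g) iff g | f, i.e. iff the remainder of f on division by g is 0. Divide f by g (g is monic, so eliminate the leading term of the running remainder at each step):
  leading term 3·x^2: subtract (3·x)·g(x) = 3·x^2 - 12·x, leaving 6 - x
  leading term -x: subtract (-1)·g(x) = 4 - x, leaving 2
The remainder r(x) = 2 ≠ 0 (and deg r < deg g), so g ∤ f, i.e. f ∉ (g).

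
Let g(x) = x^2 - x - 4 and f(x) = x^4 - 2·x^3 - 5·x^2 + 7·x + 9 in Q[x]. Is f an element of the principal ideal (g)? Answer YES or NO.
NO

In Q[x] the ideal (g) consists of all multiples of g, so f ∈ (g) iff g | f, i.e. iff the remainder of f on division by g is 0. Divide f by g (g is monic, so eliminate the leading term of the running remainder at each step):
  leading term x^4: subtract (x^2)·g(x) = x^4 - x^3 - 4·x^2, leaving -x^3 - x^2 + 7·x + 9
  leading term -x^3: subtract (-x)·g(x) = -x^3 + x^2 + 4·x, leaving -2·x^2 + 3·x + 9
  leading term -2·x^2: subtract (-2)·g(x) = -2·x^2 + 2·x + 8, leaving x + 1
The remainder r(x) = x + 1 ≠ 0 (and deg r < deg g), so g ∤ f, i.e. f ∉ (g).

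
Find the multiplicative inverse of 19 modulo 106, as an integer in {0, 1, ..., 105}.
Apply the extended Euclidean algorithm to (106, 19), tracking rows (r, s, t) with s·106 + t·19 = r. Each division r_prev = q·r_cur + r_new produces the new row as (previous row) − q·(current row):
  row A: (106, 1, 0)   [1·106 + 0·19 = 106]
  row B: (19, 0, 1)   [0·106 + 1·19 = 19]
  106 = 5·19 + 11   → row C = row A − 5·row B = (11, 1, −5)   [check: 1·106 − 5·19 = 11]
  19 = 1·11 + 8   → row D = row B − 1·row C = (8, −1, 6)   [check: −1·106 + 6·19 = 8]
  11 = 1·8 + 3   → row E = row C − 1·row D = (3, 2, −11)   [check: 2·106 − 11·19 = 3]
  8 = 2·3 + 2   → row F = row D − 2·row E = (2, −5, 28)   [check: −5·106 + 28·19 = 2]
  3 = 1·2 + 1   → row G = row E − 1·row F = (1, 7, −39)   [check: 7·106 − 39·19 = 1]
  2 = 2·1 + 0   → remainder 0, stop. gcd = 1 (last nonzero row G).
The gcd is 1, so 19 is invertible mod 106. The last nonzero row gives 7·106 − 39·19 = 1, so t = −39. So 19^(−1) ≡ −39 ≡ 67 (mod 106). Verify: 19 · 67 = 1273 ≡ 1 (mod 106). ✓

Final answer: 19^(−1) ≡ 67 (mod 106)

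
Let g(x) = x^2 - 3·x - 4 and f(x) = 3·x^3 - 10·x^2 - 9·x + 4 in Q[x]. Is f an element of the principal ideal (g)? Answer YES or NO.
YES

In Q[x] the ideal (g) consists of all multiples of g, so f ∈ (g) iff g | f, i.e. iff the remainder of f on division by g is 0. Divide f by g (g is monic, so eliminate the leading term of the running remainder at each step):
  leading term 3·x^3: subtract (3·x)·g(x) = 3·x^3 - 9·x^2 - 12·x, leaving -x^2 + 3·x + 4
  leading term -x^2: subtract (-1)·g(x) = -x^2 + 3·x + 4, leaving 0
The remainder is 0, so f(x) = g(x) · h(x) with h(x) = 3·x - 1. Hence g | f, i.e. f ∈ (g).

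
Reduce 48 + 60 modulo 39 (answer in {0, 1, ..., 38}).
30

Reduce the summands first: 48 ≡ 9, 60 ≡ 21 (mod 39), so 48 + 60 ≡ 9 + 21 (mod 39). 9 + 21 = 30; 30 = 0·39 + 30, so (48 + 60) mod 39 = 30.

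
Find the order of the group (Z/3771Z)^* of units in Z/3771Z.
|(Z/3771Z)^*| = 2508

(Z/3771Z)^* consists of the classes a with gcd(a, 3771) = 1, so its order is φ(3771). φ is multiplicative, with φ(p^e) = p^e − p^(e−1). Factorise 3771 = 3^2 · 419. Then
  φ(3771) = (3^2 − 3^1) · (419 − 1) = 6 · 418 = 2508.
Thus |(Z/3771Z)^*| = 2508.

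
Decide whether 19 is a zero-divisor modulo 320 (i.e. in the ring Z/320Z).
gcd(19, 320) = 1, so 19 is a unit in Z/320Z (it has a multiplicative inverse). A unit cannot be a zero-divisor: if 19·b ≡ 0 then multiplying both sides by 19^(−1) gives b ≡ 0. So 19 is not a zero-divisor.

Final answer: NO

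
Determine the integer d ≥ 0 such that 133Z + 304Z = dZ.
(133, 304) = (19); d = 19

In the PID Z, (a, b) is generated by gcd(a, b). Compute gcd(304, 133) with the extended Euclidean algorithm, tracking rows (r, s, t) with s·304 + t·133 = r:
  row A: (304, 1, 0)   [1·304 + 0·133 = 304]
  row B: (133, 0, 1)   [0·304 + 1·133 = 133]
  304 = 2·133 + 38   → row C = row A − 2·row B = (38, 1, −2)   [check: 1·304 − 2·133 = 38]
  133 = 3·38 + 19   → row D = row B − 3·row C = (19, −3, 7)   [check: −3·304 + 7·133 = 19]
  38 = 2·19 + 0   → remainder 0, stop. gcd = 19 (last nonzero row D).
So gcd(133, 304) = 19, with Bézout identity −3·304 + 7·133 = 19. Containment (⊇): the Bézout identity exhibits 19 as an element of (133, 304), giving (19) ⊆ (133, 304). Containment (⊆): since 19 | 133 and 19 | 304 (133 = 19·7, 304 = 19·16), every Z-linear combination of 133 and 304 is divisible by 19, so (133, 304) ⊆ (19). Therefore (133, 304) = (19), d = 19.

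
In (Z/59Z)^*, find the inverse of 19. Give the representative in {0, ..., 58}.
19^(−1) ≡ 28 (mod 59)

Apply the extended Euclidean algorithm to (59, 19), tracking rows (r, s, t) with s·59 + t·19 = r. Each division r_prev = q·r_cur + r_new produces the new row as (previous row) − q·(current row):
  row A: (59, 1, 0)   [1·59 + 0·19 = 59]
  row B: (19, 0, 1)   [0·59 + 1·19 = 19]
  59 = 3·19 + 2   → row C = row A − 3·row B = (2, 1, −3)   [check: 1·59 − 3·19 = 2]
  19 = 9·2 + 1   → row D = row B − 9·row C = (1, −9, 28)   [check: −9·59 + 28·19 = 1]
  2 = 2·1 + 0   → remainder 0, stop. gcd = 1 (last nonzero row D).
The gcd is 1, so 19 is invertible mod 59. The last nonzero row gives −9·59 + 28·19 = 1, so t = 28. So 19^(−1) ≡ 28 (mod 59). Verify: 19 · 28 = 532 ≡ 1 (mod 59). ✓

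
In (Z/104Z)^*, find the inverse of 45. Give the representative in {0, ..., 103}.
45^(−1) ≡ 37 (mod 104)

Apply the extended Euclidean algorithm to (104, 45), tracking rows (r, s, t) with s·104 + t·45 = r. Each division r_prev = q·r_cur + r_new produces the new row as (previous row) − q·(current row):
  row A: (104, 1, 0)   [1·104 + 0·45 = 104]
  row B: (45, 0, 1)   [0·104 + 1·45 = 45]
  104 = 2·45 + 14   → row C = row A − 2·row B = (14, 1, −2)   [check: 1·104 − 2·45 = 14]
  45 = 3·14 + 3   → row D = row B − 3·row C = (3, −3, 7)   [check: −3·104 + 7·45 = 3]
  14 = 4·3 + 2   → row E = row C − 4·row D = (2, 13, −30)   [check: 13·104 − 30·45 = 2]
  3 = 1·2 + 1   → row F = row D − 1·row E = (1, −16, 37)   [check: −16·104 + 37·45 = 1]
  2 = 2·1 + 0   → remainder 0, stop. gcd = 1 (last nonzero row F).
The gcd is 1, so 45 is invertible mod 104. The last nonzero row gives −16·104 + 37·45 = 1, so t = 37. So 45^(−1) ≡ 37 (mod 104). Verify: 45 · 37 = 1665 ≡ 1 (mod 104). ✓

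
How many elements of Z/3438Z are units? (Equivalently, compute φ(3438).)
Z/3438Z has φ(3438) = 1140 units

An element a ∈ Z/3438Z is a unit iff gcd(a, 3438) = 1, so the number of units is φ(3438). φ is multiplicative, with φ(p^e) = p^e − p^(e−1). Factorise 3438 = 2 · 3^2 · 191. Then
  φ(3438) = (2 − 1) · (3^2 − 3^1) · (191 − 1) = 1 · 6 · 190 = 1140.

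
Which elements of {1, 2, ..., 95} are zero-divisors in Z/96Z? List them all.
nonzero zero-divisors of Z/96Z = {2, 3, 4, 6, 8, 9, 10, 12, 14, 15, 16, 18, 20, 21, 22, 24, 26, 27, 28, 30, 32, 33, 34, 36, 38, 39, 40, 42, 44, 45, 46, 48, 50, 51, 52, 54, 56, 57, 58, 60, 62, 63, 64, 66, 68, 69, 70, 72, 74, 75, 76, 78, 80, 81, 82, 84, 86, 87, 88, 90, 92, 93, 94}

An element a ∈ Z/96Z (with a ≠ 0) is a zero-divisor iff gcd(a, 96) > 1 (because a is a unit precisely when gcd(a, n) = 1, and in Z/nZ every nonzero, non-unit element is a zero-divisor). Scan a = 1, ..., 95 and keep those with gcd(a, 96) > 1:
  gcd(2, 96) = 2, gcd(3, 96) = 3, gcd(4, 96) = 4, gcd(6, 96) = 6, gcd(8, 96) = 8, gcd(9, 96) = 3, gcd(10, 96) = 2, gcd(12, 96) = 12, gcd(14, 96) = 2, gcd(15, 96) = 3, gcd(16, 96) = 16, gcd(18, 96) = 6, gcd(20, 96) = 4, gcd(21, 96) = 3, gcd(22, 96) = 2, gcd(24, 96) = 24, gcd(26, 96) = 2, gcd(27, 96) = 3, gcd(28, 96) = 4, gcd(30, 96) = 6, gcd(32, 96) = 32, gcd(33, 96) = 3, gcd(34, 96) = 2, gcd(36, 96) = 12, gcd(38, 96) = 2, gcd(39, 96) = 3, gcd(40, 96) = 8, gcd(42, 96) = 6, gcd(44, 96) = 4, gcd(45, 96) = 3, gcd(46, 96) = 2, gcd(48, 96) = 48, gcd(50, 96) = 2, gcd(51, 96) = 3, gcd(52, 96) = 4, gcd(54, 96) = 6, gcd(56, 96) = 8, gcd(57, 96) = 3, gcd(58, 96) = 2, gcd(60, 96) = 12, gcd(62, 96) = 2, gcd(63, 96) = 3, gcd(64, 96) = 32, gcd(66, 96) = 6, gcd(68, 96) = 4, gcd(69, 96) = 3, gcd(70, 96) = 2, gcd(72, 96) = 24, gcd(74, 96) = 2, gcd(75, 96) = 3, gcd(76, 96) = 4, gcd(78, 96) = 6, gcd(80, 96) = 16, gcd(81, 96) = 3, gcd(82, 96) = 2, gcd(84, 96) = 12, gcd(86, 96) = 2, gcd(87, 96) = 3, gcd(88, 96) = 8, gcd(90, 96) = 6, gcd(92, 96) = 4, gcd(93, 96) = 3, gcd(94, 96) = 2.
All other a ∈ {1, ..., 95} have gcd(a, 96) = 1 and are units. So the nonzero zero-divisors are exactly the 63 values of a appearing in this scan.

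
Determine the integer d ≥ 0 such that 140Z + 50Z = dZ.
(140, 50) = (10); d = 10

In the PID Z, (a, b) is generated by gcd(a, b). Compute gcd(140, 50) with the extended Euclidean algorithm, tracking rows (r, s, t) with s·140 + t·50 = r:
  row A: (140, 1, 0)   [1·140 + 0·50 = 140]
  row B: (50, 0, 1)   [0·140 + 1·50 = 50]
  140 = 2·50 + 40   → row C = row A − 2·row B = (40, 1, −2)   [check: 1·140 − 2·50 = 40]
  50 = 1·40 + 10   → row D = row B − 1·row C = (10, −1, 3)   [check: −1·140 + 3·50 = 10]
  40 = 4·10 + 0   → remainder 0, stop. gcd = 10 (last nonzero row D).
So gcd(140, 50) = 10, with Bézout identity −1·140 + 3·50 = 10. Containment (⊇): the Bézout identity exhibits 10 as an element of (140, 50), giving (10) ⊆ (140, 50). Containment (⊆): since 10 | 140 and 10 | 50 (140 = 10·14, 50 = 10·5), every Z-linear combination of 140 and 50 is divisible by 10, so (140, 50) ⊆ (10). Therefore (140, 50) = (10), d = 10.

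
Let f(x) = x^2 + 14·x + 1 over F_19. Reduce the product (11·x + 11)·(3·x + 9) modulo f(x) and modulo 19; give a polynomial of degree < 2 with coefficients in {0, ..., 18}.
Multiply as integer polynomials: a · b = 33·x^2 + 132·x + 99. Reducing coefficients mod 19: a · b ≡ 14·x^2 + 18·x + 4. Now divide by f(x) = x^2 + 14·x + 1 in F_19[x], eliminating the leading term at each step:
  leading term 14·x^2: subtract (14)·f(x) = 14·x^2 + 6·x + 14, leaving 12·x + 9 (coefficients mod 19)
The degree is now < 2, so this is the remainder. Hence a · b ≡ 12·x + 9 in F_19[x]/(f).

Final answer: a · b ≡ 12·x + 9 (mod f(x))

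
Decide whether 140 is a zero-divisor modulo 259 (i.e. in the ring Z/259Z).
YES

gcd(140, 259) = 7 > 1, so 140 is not a unit in Z/259Z. In Z/nZ every nonzero non-unit is a zero-divisor: explicitly, take b = 259/gcd = 37 ≠ 0 (mod 259); then 140·37 = 5180 = 20·259, i.e. 140·37 ≡ 0 (mod 259). So 140 is a zero-divisor.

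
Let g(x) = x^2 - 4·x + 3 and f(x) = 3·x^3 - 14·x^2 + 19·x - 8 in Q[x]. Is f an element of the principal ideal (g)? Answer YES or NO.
In Q[x] the ideal (g) consists of all multiples of g, so f ∈ (g) iff g | f, i.e. iff the remainder of f on division by g is 0. Divide f by g (g is monic, so eliminate the leading term of the running remainder at each step):
  leading term 3·x^3: subtract (3·x)·g(x) = 3·x^3 - 12·x^2 + 9·x, leaving -2·x^2 + 10·x - 8
  leading term -2·x^2: subtract (-2)·g(x) = -2·x^2 + 8·x - 6, leaving 2·x - 2
The remainder r(x) = 2·x - 2 ≠ 0 (and deg r < deg g), so g ∤ f, i.e. f ∉ (g).

Final answer: NO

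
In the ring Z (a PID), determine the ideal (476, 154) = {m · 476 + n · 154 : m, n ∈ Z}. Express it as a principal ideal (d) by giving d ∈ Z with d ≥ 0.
In the PID Z, (a, b) is generated by gcd(a, b). Compute gcd(476, 154) with the extended Euclidean algorithm, tracking rows (r, s, t) with s·476 + t·154 = r:
  row A: (476, 1, 0)   [1·476 + 0·154 = 476]
  row B: (154, 0, 1)   [0·476 + 1·154 = 154]
  476 = 3·154 + 14   → row C = row A − 3·row B = (14, 1, −3)   [check: 1·476 − 3·154 = 14]
  154 = 11·14 + 0   → remainder 0, stop. gcd = 14 (last nonzero row C).
So gcd(476, 154) = 14, with Bézout identity 1·476 − 3·154 = 14. Containment (⊇): the Bézout identity exhibits 14 as an element of (476, 154), giving (14) ⊆ (476, 154). Containment (⊆): since 14 | 476 and 14 | 154 (476 = 14·34, 154 = 14·11), every Z-linear combination of 476 and 154 is divisible by 14, so (476, 154) ⊆ (14). Therefore (476, 154) = (14), d = 14.

Final answer: (476, 154) = (14); d = 14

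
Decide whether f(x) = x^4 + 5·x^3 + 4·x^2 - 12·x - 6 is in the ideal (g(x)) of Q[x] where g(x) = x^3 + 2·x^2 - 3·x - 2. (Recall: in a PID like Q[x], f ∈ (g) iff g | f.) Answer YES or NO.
NO

In Q[x] the ideal (g) consists of all multiples of g, so f ∈ (g) iff g | f, i.e. iff the remainder of f on division by g is 0. Divide f by g (g is monic, so eliminate the leading term of the running remainder at each step):
  leading term x^4: subtract (x)·g(x) = x^4 + 2·x^3 - 3·x^2 - 2·x, leaving 3·x^3 + 7·x^2 - 10·x - 6
  leading term 3·x^3: subtract (3)·g(x) = 3·x^3 + 6·x^2 - 9·x - 6, leaving x^2 - x
The remainder r(x) = x^2 - x ≠ 0 (and deg r < deg g), so g ∤ f, i.e. f ∉ (g).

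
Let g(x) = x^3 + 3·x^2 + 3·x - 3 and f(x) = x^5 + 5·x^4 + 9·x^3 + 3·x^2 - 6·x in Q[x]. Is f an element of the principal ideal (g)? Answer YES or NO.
In Q[x] the ideal (g) consists of all multiples of g, so f ∈ (g) iff g | f, i.e. iff the remainder of f on division by g is 0. Divide f by g (g is monic, so eliminate the leading term of the running remainder at each step):
  leading term x^5: subtract (x^2)·g(x) = x^5 + 3·x^4 + 3·x^3 - 3·x^2, leaving 2·x^4 + 6·x^3 + 6·x^2 - 6·x
  leading term 2·x^4: subtract (2·x)·g(x) = 2·x^4 + 6·x^3 + 6·x^2 - 6·x, leaving 0
The remainder is 0, so f(x) = g(x) · h(x) with h(x) = x^2 + 2·x. Hence g | f, i.e. f ∈ (g).

Final answer: YES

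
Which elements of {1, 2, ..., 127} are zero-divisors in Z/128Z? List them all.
nonzero zero-divisors of Z/128Z = {2, 4, 6, 8, 10, 12, 14, 16, 18, 20, 22, 24, 26, 28, 30, 32, 34, 36, 38, 40, 42, 44, 46, 48, 50, 52, 54, 56, 58, 60, 62, 64, 66, 68, 70, 72, 74, 76, 78, 80, 82, 84, 86, 88, 90, 92, 94, 96, 98, 100, 102, 104, 106, 108, 110, 112, 114, 116, 118, 120, 122, 124, 126}

An element a ∈ Z/128Z (with a ≠ 0) is a zero-divisor iff gcd(a, 128) > 1 (because a is a unit precisely when gcd(a, n) = 1, and in Z/nZ every nonzero, non-unit element is a zero-divisor). Scan a = 1, ..., 127 and keep those with gcd(a, 128) > 1:
  gcd(2, 128) = 2, gcd(4, 128) = 4, gcd(6, 128) = 2, gcd(8, 128) = 8, gcd(10, 128) = 2, gcd(12, 128) = 4, gcd(14, 128) = 2, gcd(16, 128) = 16, gcd(18, 128) = 2, gcd(20, 128) = 4, gcd(22, 128) = 2, gcd(24, 128) = 8, gcd(26, 128) = 2, gcd(28, 128) = 4, gcd(30, 128) = 2, gcd(32, 128) = 32, gcd(34, 128) = 2, gcd(36, 128) = 4, gcd(38, 128) = 2, gcd(40, 128) = 8, gcd(42, 128) = 2, gcd(44, 128) = 4, gcd(46, 128) = 2, gcd(48, 128) = 16, gcd(50, 128) = 2, gcd(52, 128) = 4, gcd(54, 128) = 2, gcd(56, 128) = 8, gcd(58, 128) = 2, gcd(60, 128) = 4, gcd(62, 128) = 2, gcd(64, 128) = 64, gcd(66, 128) = 2, gcd(68, 128) = 4, gcd(70, 128) = 2, gcd(72, 128) = 8, gcd(74, 128) = 2, gcd(76, 128) = 4, gcd(78, 128) = 2, gcd(80, 128) = 16, gcd(82, 128) = 2, gcd(84, 128) = 4, gcd(86, 128) = 2, gcd(88, 128) = 8, gcd(90, 128) = 2, gcd(92, 128) = 4, gcd(94, 128) = 2, gcd(96, 128) = 32, gcd(98, 128) = 2, gcd(100, 128) = 4, gcd(102, 128) = 2, gcd(104, 128) = 8, gcd(106, 128) = 2, gcd(108, 128) = 4, gcd(110, 128) = 2, gcd(112, 128) = 16, gcd(114, 128) = 2, gcd(116, 128) = 4, gcd(118, 128) = 2, gcd(120, 128) = 8, gcd(122, 128) = 2, gcd(124, 128) = 4, gcd(126, 128) = 2.
All other a ∈ {1, ..., 127} have gcd(a, 128) = 1 and are units. So the nonzero zero-divisors are exactly the 63 values of a appearing in this scan.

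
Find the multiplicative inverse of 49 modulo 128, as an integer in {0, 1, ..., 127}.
49^(−1) ≡ 81 (mod 128)

Apply the extended Euclidean algorithm to (128, 49), tracking rows (r, s, t) with s·128 + t·49 = r. Each division r_prev = q·r_cur + r_new produces the new row as (previous row) − q·(current row):
  row A: (128, 1, 0)   [1·128 + 0·49 = 128]
  row B: (49, 0, 1)   [0·128 + 1·49 = 49]
  128 = 2·49 + 30   → row C = row A − 2·row B = (30, 1, −2)   [check: 1·128 − 2·49 = 30]
  49 = 1·30 + 19   → row D = row B − 1·row C = (19, −1, 3)   [check: −1·128 + 3·49 = 19]
  30 = 1·19 + 11   → row E = row C − 1·row D = (11, 2, −5)   [check: 2·128 − 5·49 = 11]
  19 = 1·11 + 8   → row F = row D − 1·row E = (8, −3, 8)   [check: −3·128 + 8·49 = 8]
  11 = 1·8 + 3   → row G = row E − 1·row F = (3, 5, −13)   [check: 5·128 − 13·49 = 3]
  8 = 2·3 + 2   → row H = row F − 2·row G = (2, −13, 34)   [check: −13·128 + 34·49 = 2]
  3 = 1·2 + 1   → row I = row G − 1·row H = (1, 18, −47)   [check: 18·128 − 47·49 = 1]
  2 = 2·1 + 0   → remainder 0, stop. gcd = 1 (last nonzero row I).
The gcd is 1, so 49 is invertible mod 128. The last nonzero row gives 18·128 − 47·49 = 1, so t = −47. So 49^(−1) ≡ −47 ≡ 81 (mod 128). Verify: 49 · 81 = 3969 ≡ 1 (mod 128). ✓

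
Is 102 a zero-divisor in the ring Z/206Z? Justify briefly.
gcd(102, 206) = 2 > 1, so 102 is not a unit in Z/206Z. In Z/nZ every nonzero non-unit is a zero-divisor: explicitly, take b = 206/gcd = 103 ≠ 0 (mod 206); then 102·103 = 10506 = 51·206, i.e. 102·103 ≡ 0 (mod 206). So 102 is a zero-divisor.

Final answer: YES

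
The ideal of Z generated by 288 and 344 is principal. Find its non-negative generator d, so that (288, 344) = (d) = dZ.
(288, 344) = (8); d = 8

In the PID Z, (a, b) is generated by gcd(a, b). Compute gcd(344, 288) with the extended Euclidean algorithm, tracking rows (r, s, t) with s·344 + t·288 = r:
  row A: (344, 1, 0)   [1·344 + 0·288 = 344]
  row B: (288, 0, 1)   [0·344 + 1·288 = 288]
  344 = 1·288 + 56   → row C = row A − 1·row B = (56, 1, −1)   [check: 1·344 − 1·288 = 56]
  288 = 5·56 + 8   → row D = row B − 5·row C = (8, −5, 6)   [check: −5·344 + 6·288 = 8]
  56 = 7·8 + 0   → remainder 0, stop. gcd = 8 (last nonzero row D).
So gcd(288, 344) = 8, with Bézout identity −5·344 + 6·288 = 8. Containment (⊇): the Bézout identity exhibits 8 as an element of (288, 344), giving (8) ⊆ (288, 344). Containment (⊆): since 8 | 288 and 8 | 344 (288 = 8·36, 344 = 8·43), every Z-linear combination of 288 and 344 is divisible by 8, so (288, 344) ⊆ (8). Therefore (288, 344) = (8), d = 8.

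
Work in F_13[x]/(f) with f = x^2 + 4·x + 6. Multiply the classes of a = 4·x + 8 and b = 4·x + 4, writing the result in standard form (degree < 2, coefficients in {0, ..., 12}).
a · b ≡ 10·x + 1 (mod f(x))

Multiply as integer polynomials: a · b = 16·x^2 + 48·x + 32. Reducing coefficients mod 13: a · b ≡ 3·x^2 + 9·x + 6. Now divide by f(x) = x^2 + 4·x + 6 in F_13[x], eliminating the leading term at each step:
  leading term 3·x^2: subtract (3)·f(x) = 3·x^2 + 12·x + 5, leaving 10·x + 1 (coefficients mod 13)
The degree is now < 2, so this is the remainder. Hence a · b ≡ 10·x + 1 in F_13[x]/(f).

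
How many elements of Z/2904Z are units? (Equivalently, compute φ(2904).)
An element a ∈ Z/2904Z is a unit iff gcd(a, 2904) = 1, so the number of units is φ(2904). φ is multiplicative, with φ(p^e) = p^e − p^(e−1). Factorise 2904 = 2^3 · 3 · 11^2. Then
  φ(2904) = (2^3 − 2^2) · (3 − 1) · (11^2 − 11^1) = 4 · 2 · 110 = 880.

Final answer: Z/2904Z has φ(2904) = 880 units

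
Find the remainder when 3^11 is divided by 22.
Use repeated squaring. Binary(11) = 1011. Walk through the bits of the exponent 11 left-to-right: at each bit after the leading one, square the running value, then multiply by 3 if the bit is 1 (always reducing mod 22):
  bit 1 = 1 (leading): start with 3.
  bit 2 = 0: square 3^2 = 9 (mod 22).
  bit 3 = 1: square 9^2 = 81 ≡ 15; bit is 1, so multiply 15·3 = 45 ≡ 1 (mod 22).
  bit 4 = 1: square 1^2 = 1; bit is 1, so multiply 1·3 = 3 (mod 22).
Final value: 3^11 ≡ 3 (mod 22).

Final answer: 3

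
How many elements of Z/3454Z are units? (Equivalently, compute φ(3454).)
An element a ∈ Z/3454Z is a unit iff gcd(a, 3454) = 1, so the number of units is φ(3454). φ is multiplicative, with φ(p^e) = p^e − p^(e−1). Factorise 3454 = 2 · 11 · 157. Then
  φ(3454) = (2 − 1) · (11 − 1) · (157 − 1) = 1 · 10 · 156 = 1560.

Final answer: Z/3454Z has φ(3454) = 1560 units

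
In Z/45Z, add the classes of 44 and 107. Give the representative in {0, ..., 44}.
Reduce the summands first: 107 ≡ 17 (mod 45), so 44 + 107 ≡ 44 + 17 (mod 45). 44 + 17 = 61; 61 = 1·45 + 16, so (44 + 107) mod 45 = 16.

Final answer: 16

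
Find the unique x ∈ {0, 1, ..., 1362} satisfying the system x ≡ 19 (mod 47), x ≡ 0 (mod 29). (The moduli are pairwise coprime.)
x ≡ 348 (mod 1363); the representative in [0, 1363) is 348

The moduli 47, 29 are pairwise coprime, so by the CRT there is a unique solution mod 47·29 = 1363.
Solve by successive substitution. Start with x ≡ 19 (mod 47).
  Combine with x ≡ 0 (mod 29): write x = 19 + 47·t and require 19 + 47·t ≡ 0 (mod 29), i.e. 47·t ≡ 0 − 19 ≡ 10 (mod 29). Since 47^(−1) ≡ 21 (mod 29) (47 ≡ 18 (mod 29)), t ≡ 21·10 ≡ 7 (mod 29). So x ≡ 19 + 47·7 = 348 (mod 1363).
Unique solution in [0, 1363): x = 348.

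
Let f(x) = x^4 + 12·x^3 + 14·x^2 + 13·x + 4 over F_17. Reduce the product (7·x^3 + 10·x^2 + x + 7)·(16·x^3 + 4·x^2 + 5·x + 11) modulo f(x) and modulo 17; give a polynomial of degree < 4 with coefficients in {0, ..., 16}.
Multiply as integer polynomials: a · b = 112·x^6 + 188·x^5 + 91·x^4 + 243·x^3 + 143·x^2 + 46·x + 77. Reducing coefficients mod 17: a · b ≡ 10·x^6 + x^5 + 6·x^4 + 5·x^3 + 7·x^2 + 12·x + 9. Now divide by f(x) = x^4 + 12·x^3 + 14·x^2 + 13·x + 4 in F_17[x], eliminating the leading term at each step:
  leading term 10·x^6: subtract (10·x^2)·f(x) = 10·x^6 + x^5 + 4·x^4 + 11·x^3 + 6·x^2, leaving 2·x^4 + 11·x^3 + x^2 + 12·x + 9 (coefficients mod 17)
  leading term 2·x^4: subtract (2)·f(x) = 2·x^4 + 7·x^3 + 11·x^2 + 9·x + 8, leaving 4·x^3 + 7·x^2 + 3·x + 1 (coefficients mod 17)
The degree is now < 4, so this is the remainder. Hence a · b ≡ 4·x^3 + 7·x^2 + 3·x + 1 in F_17[x]/(f).

Final answer: a · b ≡ 4·x^3 + 7·x^2 + 3·x + 1 (mod f(x))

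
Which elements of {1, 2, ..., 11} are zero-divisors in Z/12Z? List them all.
nonzero zero-divisors of Z/12Z = {2, 3, 4, 6, 8, 9, 10}

An element a ∈ Z/12Z (with a ≠ 0) is a zero-divisor iff gcd(a, 12) > 1 (because a is a unit precisely when gcd(a, n) = 1, and in Z/nZ every nonzero, non-unit element is a zero-divisor). Scan a = 1, ..., 11 and keep those with gcd(a, 12) > 1:
  gcd(2, 12) = 2, gcd(3, 12) = 3, gcd(4, 12) = 4, gcd(6, 12) = 6, gcd(8, 12) = 4, gcd(9, 12) = 3, gcd(10, 12) = 2.
All other a ∈ {1, ..., 11} have gcd(a, 12) = 1 and are units. So the nonzero zero-divisors are exactly the 7 values of a appearing in this scan.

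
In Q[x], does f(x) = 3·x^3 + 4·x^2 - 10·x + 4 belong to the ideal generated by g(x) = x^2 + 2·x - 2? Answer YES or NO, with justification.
In Q[x] the ideal (g) consists of all multiples of g, so f ∈ (g) iff g | f, i.e. iff the remainder of f on division by g is 0. Divide f by g (g is monic, so eliminate the leading term of the running remainder at each step):
  leading term 3·x^3: subtract (3·x)·g(x) = 3·x^3 + 6·x^2 - 6·x, leaving -2·x^2 - 4·x + 4
  leading term -2·x^2: subtract (-2)·g(x) = -2·x^2 - 4·x + 4, leaving 0
The remainder is 0, so f(x) = g(x) · h(x) with h(x) = 3·x - 2. Hence g | f, i.e. f ∈ (g).

Final answer: YES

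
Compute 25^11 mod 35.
30

Use repeated squaring. Binary(11) = 1011. Walk through the bits of the exponent 11 left-to-right: at each bit after the leading one, square the running value, then multiply by 25 if the bit is 1 (always reducing mod 35):
  bit 1 = 1 (leading): start with 25.
  bit 2 = 0: square 25^2 = 625 ≡ 30 (mod 35).
  bit 3 = 1: square 30^2 = 900 ≡ 25; bit is 1, so multiply 25·25 = 625 ≡ 30 (mod 35).
  bit 4 = 1: square 30^2 = 900 ≡ 25; bit is 1, so multiply 25·25 = 625 ≡ 30 (mod 35).
Final value: 25^11 ≡ 30 (mod 35).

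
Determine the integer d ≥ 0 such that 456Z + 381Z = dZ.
(456, 381) = (3); d = 3

In the PID Z, (a, b) is generated by gcd(a, b). Compute gcd(456, 381) with the extended Euclidean algorithm, tracking rows (r, s, t) with s·456 + t·381 = r:
  row A: (456, 1, 0)   [1·456 + 0·381 = 456]
  row B: (381, 0, 1)   [0·456 + 1·381 = 381]
  456 = 1·381 + 75   → row C = row A − 1·row B = (75, 1, −1)   [check: 1·456 − 1·381 = 75]
  381 = 5·75 + 6   → row D = row B − 5·row C = (6, −5, 6)   [check: −5·456 + 6·381 = 6]
  75 = 12·6 + 3   → row E = row C − 12·row D = (3, 61, −73)   [check: 61·456 − 73·381 = 3]
  6 = 2·3 + 0   → remainder 0, stop. gcd = 3 (last nonzero row E).
So gcd(456, 381) = 3, with Bézout identity 61·456 − 73·381 = 3. Containment (⊇): the Bézout identity exhibits 3 as an element of (456, 381), giving (3) ⊆ (456, 381). Containment (⊆): since 3 | 456 and 3 | 381 (456 = 3·152, 381 = 3·127), every Z-linear combination of 456 and 381 is divisible by 3, so (456, 381) ⊆ (3). Therefore (456, 381) = (3), d = 3.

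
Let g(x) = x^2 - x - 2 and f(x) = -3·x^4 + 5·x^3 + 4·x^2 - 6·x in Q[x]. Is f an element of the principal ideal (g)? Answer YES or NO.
In Q[x] the ideal (g) consists of all multiples of g, so f ∈ (g) iff g | f, i.e. iff the remainder of f on division by g is 0. Divide f by g (g is monic, so eliminate the leading term of the running remainder at each step):
  leading term -3·x^4: subtract (-3·x^2)·g(x) = -3·x^4 + 3·x^3 + 6·x^2, leaving 2·x^3 - 2·x^2 - 6·x
  leading term 2·x^3: subtract (2·x)·g(x) = 2·x^3 - 2·x^2 - 4·x, leaving -2·x
The remainder r(x) = -2·x ≠ 0 (and deg r < deg g), so g ∤ f, i.e. f ∉ (g).

Final answer: NO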